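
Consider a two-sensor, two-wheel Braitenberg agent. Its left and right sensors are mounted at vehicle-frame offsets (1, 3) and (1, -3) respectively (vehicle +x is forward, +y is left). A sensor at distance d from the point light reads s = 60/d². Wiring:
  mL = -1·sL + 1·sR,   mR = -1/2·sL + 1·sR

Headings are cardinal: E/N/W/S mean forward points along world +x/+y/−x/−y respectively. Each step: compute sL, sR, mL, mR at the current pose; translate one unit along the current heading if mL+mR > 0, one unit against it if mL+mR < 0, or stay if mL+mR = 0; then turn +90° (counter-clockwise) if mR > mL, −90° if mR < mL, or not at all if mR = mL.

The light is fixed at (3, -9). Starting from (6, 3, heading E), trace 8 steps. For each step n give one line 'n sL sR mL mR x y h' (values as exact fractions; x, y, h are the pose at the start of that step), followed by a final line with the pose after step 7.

0 60/241 60/97 8640/23377 11550/23377 6 3 E
1 6/17 30/109 -144/1853 183/1853 7 3 N
2 60/109 12/53 -1872/5777 -282/5777 7 4 W
3 15/52 15/37 225/1924 1005/3848 8 4 S
4 20/87 20/39 320/1131 150/377 8 3 E
5 30/89 6/25 -216/2225 159/2225 9 3 N
6 60/89 60/221 -7920/19669 -1290/19669 9 2 W
7 3/10 15/29 63/290 213/580 10 2 S
final 10 1 E

n=0: pose=(6,3,E); sL=60/241, sR=60/97; mL=8640/23377, mR=11550/23377; mL+mR=20190/23377 → advance +1; mR−mL=30/241 → turn +1·90°
n=1: pose=(7,3,N); sL=6/17, sR=30/109; mL=-144/1853, mR=183/1853; mL+mR=39/1853 → advance +1; mR−mL=3/17 → turn +1·90°
n=2: pose=(7,4,W); sL=60/109, sR=12/53; mL=-1872/5777, mR=-282/5777; mL+mR=-2154/5777 → advance -1; mR−mL=30/109 → turn +1·90°
n=3: pose=(8,4,S); sL=15/52, sR=15/37; mL=225/1924, mR=1005/3848; mL+mR=1455/3848 → advance +1; mR−mL=15/104 → turn +1·90°
n=4: pose=(8,3,E); sL=20/87, sR=20/39; mL=320/1131, mR=150/377; mL+mR=770/1131 → advance +1; mR−mL=10/87 → turn +1·90°
n=5: pose=(9,3,N); sL=30/89, sR=6/25; mL=-216/2225, mR=159/2225; mL+mR=-57/2225 → advance -1; mR−mL=15/89 → turn +1·90°
n=6: pose=(9,2,W); sL=60/89, sR=60/221; mL=-7920/19669, mR=-1290/19669; mL+mR=-9210/19669 → advance -1; mR−mL=30/89 → turn +1·90°
n=7: pose=(10,2,S); sL=3/10, sR=15/29; mL=63/290, mR=213/580; mL+mR=339/580 → advance +1; mR−mL=3/20 → turn +1·90°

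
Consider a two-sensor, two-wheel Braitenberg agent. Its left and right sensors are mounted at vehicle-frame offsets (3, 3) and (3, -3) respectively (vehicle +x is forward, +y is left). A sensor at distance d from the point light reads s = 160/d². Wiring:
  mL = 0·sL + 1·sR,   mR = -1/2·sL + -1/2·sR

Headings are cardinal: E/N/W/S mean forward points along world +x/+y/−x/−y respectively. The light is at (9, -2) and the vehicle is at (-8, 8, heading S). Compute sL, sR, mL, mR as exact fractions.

32/49 160/449 160/449 -11104/22001

left sensor world pos  = (-5, 5); dL² = 245
right sensor world pos = (-11, 5); dR² = 449
sL = 160/245 = 32/49
sR = 160/449 = 160/449
mL = 0·sL + 1·sR = 160/449
mR = -1/2·sL + -1/2·sR = -11104/22001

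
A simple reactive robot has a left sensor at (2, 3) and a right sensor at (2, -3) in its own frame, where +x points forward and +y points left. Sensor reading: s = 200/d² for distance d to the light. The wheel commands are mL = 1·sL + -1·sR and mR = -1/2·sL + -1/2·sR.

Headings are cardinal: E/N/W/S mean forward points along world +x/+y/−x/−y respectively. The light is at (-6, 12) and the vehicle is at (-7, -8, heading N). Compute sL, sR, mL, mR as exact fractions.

10/17 25/41 -15/697 -835/1394

left sensor world pos  = (-10, -6); dL² = 340
right sensor world pos = (-4, -6); dR² = 328
sL = 200/340 = 10/17
sR = 200/328 = 25/41
mL = 1·sL + -1·sR = -15/697
mR = -1/2·sL + -1/2·sR = -835/1394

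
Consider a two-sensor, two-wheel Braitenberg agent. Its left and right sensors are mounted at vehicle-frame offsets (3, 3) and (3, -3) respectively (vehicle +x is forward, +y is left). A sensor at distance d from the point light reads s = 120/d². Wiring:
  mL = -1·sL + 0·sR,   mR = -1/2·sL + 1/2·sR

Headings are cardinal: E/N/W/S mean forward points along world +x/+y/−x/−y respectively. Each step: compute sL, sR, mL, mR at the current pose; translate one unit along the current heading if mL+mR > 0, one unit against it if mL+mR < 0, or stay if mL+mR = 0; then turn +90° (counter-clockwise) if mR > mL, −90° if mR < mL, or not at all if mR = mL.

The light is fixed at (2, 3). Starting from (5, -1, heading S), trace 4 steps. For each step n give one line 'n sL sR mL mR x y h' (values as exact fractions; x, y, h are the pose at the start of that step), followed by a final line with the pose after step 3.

0 24/17 120/49 -24/17 432/833 5 -1 S
1 10/3 5/3 -10/3 -5/6 5 0 E
2 120 24/5 -120 -288/5 4 0 N
3 12/5 60 -12/5 144/5 4 -1 W
final 3 -1 S

n=0: pose=(5,-1,S); sL=24/17, sR=120/49; mL=-24/17, mR=432/833; mL+mR=-744/833 → advance -1; mR−mL=1608/833 → turn +1·90°
n=1: pose=(5,0,E); sL=10/3, sR=5/3; mL=-10/3, mR=-5/6; mL+mR=-25/6 → advance -1; mR−mL=5/2 → turn +1·90°
n=2: pose=(4,0,N); sL=120, sR=24/5; mL=-120, mR=-288/5; mL+mR=-888/5 → advance -1; mR−mL=312/5 → turn +1·90°
n=3: pose=(4,-1,W); sL=12/5, sR=60; mL=-12/5, mR=144/5; mL+mR=132/5 → advance +1; mR−mL=156/5 → turn +1·90°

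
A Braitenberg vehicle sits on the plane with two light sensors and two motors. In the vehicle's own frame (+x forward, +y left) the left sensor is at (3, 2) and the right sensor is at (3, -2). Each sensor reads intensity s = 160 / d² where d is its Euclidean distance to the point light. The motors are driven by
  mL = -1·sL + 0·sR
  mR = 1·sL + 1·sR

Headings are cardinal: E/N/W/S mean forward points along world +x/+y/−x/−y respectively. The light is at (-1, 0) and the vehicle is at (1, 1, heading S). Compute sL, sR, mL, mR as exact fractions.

8 40 -8 48

left sensor world pos  = (3, -2); dL² = 20
right sensor world pos = (-1, -2); dR² = 4
sL = 160/20 = 8
sR = 160/4 = 40
mL = -1·sL + 0·sR = -8
mR = 1·sL + 1·sR = 48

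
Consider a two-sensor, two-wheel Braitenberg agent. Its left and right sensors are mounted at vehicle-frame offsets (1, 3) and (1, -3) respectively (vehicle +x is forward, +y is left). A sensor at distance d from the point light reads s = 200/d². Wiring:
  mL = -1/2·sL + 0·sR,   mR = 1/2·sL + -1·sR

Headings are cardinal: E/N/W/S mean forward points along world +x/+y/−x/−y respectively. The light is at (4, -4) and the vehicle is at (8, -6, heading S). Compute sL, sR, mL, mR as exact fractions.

100/29 20 -50/29 -530/29

left sensor world pos  = (11, -7); dL² = 58
right sensor world pos = (5, -7); dR² = 10
sL = 200/58 = 100/29
sR = 200/10 = 20
mL = -1/2·sL + 0·sR = -50/29
mR = 1/2·sL + -1·sR = -530/29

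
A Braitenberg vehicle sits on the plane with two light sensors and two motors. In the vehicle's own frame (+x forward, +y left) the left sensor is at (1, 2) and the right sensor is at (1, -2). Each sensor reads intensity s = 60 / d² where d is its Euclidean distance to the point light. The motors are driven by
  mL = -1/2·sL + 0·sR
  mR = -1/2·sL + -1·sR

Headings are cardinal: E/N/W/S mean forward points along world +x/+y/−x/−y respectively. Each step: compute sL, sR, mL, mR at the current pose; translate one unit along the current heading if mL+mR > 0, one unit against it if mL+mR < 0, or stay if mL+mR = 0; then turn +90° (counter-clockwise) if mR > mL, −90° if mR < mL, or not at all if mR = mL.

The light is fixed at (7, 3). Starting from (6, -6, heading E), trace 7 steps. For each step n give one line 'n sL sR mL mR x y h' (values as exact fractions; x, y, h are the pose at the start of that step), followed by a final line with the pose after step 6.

0 60/49 60/121 -30/49 -6570/5929 6 -6 E
1 3/5 15/29 -3/10 -237/290 5 -6 S
2 60/109 4/3 -30/109 -526/327 5 -5 W
3 30/29 6/5 -15/29 -249/145 6 -5 N
4 60/49 60/121 -30/49 -6570/5929 6 -6 E
5 3/5 15/29 -3/10 -237/290 5 -6 S
6 60/109 4/3 -30/109 -526/327 5 -5 W
final 6 -5 N

n=0: pose=(6,-6,E); sL=60/49, sR=60/121; mL=-30/49, mR=-6570/5929; mL+mR=-10200/5929 → advance -1; mR−mL=-60/121 → turn -1·90°
n=1: pose=(5,-6,S); sL=3/5, sR=15/29; mL=-3/10, mR=-237/290; mL+mR=-162/145 → advance -1; mR−mL=-15/29 → turn -1·90°
n=2: pose=(5,-5,W); sL=60/109, sR=4/3; mL=-30/109, mR=-526/327; mL+mR=-616/327 → advance -1; mR−mL=-4/3 → turn -1·90°
n=3: pose=(6,-5,N); sL=30/29, sR=6/5; mL=-15/29, mR=-249/145; mL+mR=-324/145 → advance -1; mR−mL=-6/5 → turn -1·90°
n=4: pose=(6,-6,E); sL=60/49, sR=60/121; mL=-30/49, mR=-6570/5929; mL+mR=-10200/5929 → advance -1; mR−mL=-60/121 → turn -1·90°
n=5: pose=(5,-6,S); sL=3/5, sR=15/29; mL=-3/10, mR=-237/290; mL+mR=-162/145 → advance -1; mR−mL=-15/29 → turn -1·90°
n=6: pose=(5,-5,W); sL=60/109, sR=4/3; mL=-30/109, mR=-526/327; mL+mR=-616/327 → advance -1; mR−mL=-4/3 → turn -1·90°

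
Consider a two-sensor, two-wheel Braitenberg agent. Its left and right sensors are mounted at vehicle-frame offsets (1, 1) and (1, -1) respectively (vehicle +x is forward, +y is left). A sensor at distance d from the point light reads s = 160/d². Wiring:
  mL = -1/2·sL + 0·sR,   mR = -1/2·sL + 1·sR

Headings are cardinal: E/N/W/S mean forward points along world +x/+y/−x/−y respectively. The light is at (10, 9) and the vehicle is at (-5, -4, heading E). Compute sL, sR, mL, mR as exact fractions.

left sensor world pos  = (-4, -3); dL² = 340
right sensor world pos = (-4, -5); dR² = 392
sL = 160/340 = 8/17
sR = 160/392 = 20/49
mL = -1/2·sL + 0·sR = -4/17
mR = -1/2·sL + 1·sR = 144/833

8/17 20/49 -4/17 144/833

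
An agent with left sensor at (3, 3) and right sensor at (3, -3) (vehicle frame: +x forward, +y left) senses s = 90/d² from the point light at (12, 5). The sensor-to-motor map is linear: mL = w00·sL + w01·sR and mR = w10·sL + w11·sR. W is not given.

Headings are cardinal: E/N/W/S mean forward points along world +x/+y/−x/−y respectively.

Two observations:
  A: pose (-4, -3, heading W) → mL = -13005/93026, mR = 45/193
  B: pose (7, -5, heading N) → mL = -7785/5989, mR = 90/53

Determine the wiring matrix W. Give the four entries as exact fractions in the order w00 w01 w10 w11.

1/2 -1 0 1

obs A: pose=(-4,-3,W) → sL=45/241, sR=45/193, mL=-13005/93026, mR=45/193
obs B: pose=(7,-5,N) → sL=90/113, sR=90/53, mL=-7785/5989, mR=90/53
sensor matrix S = [[45/241, 45/193], [90/113, 90/53]]; det S = 36595800/278566357
solve [mL_A; mL_B] = S·[w00; w01] and [mR_A; mR_B] = S·[w10; w11]:
  w00 = 1/2, w01 = -1, w10 = 0, w11 = 1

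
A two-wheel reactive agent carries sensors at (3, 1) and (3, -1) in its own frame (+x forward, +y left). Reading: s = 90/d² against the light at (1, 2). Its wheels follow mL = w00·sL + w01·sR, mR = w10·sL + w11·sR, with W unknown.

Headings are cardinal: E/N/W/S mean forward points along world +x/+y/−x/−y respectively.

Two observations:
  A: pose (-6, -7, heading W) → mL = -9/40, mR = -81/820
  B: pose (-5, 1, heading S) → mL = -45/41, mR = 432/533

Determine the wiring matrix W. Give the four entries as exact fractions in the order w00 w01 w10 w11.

obs A: pose=(-6,-7,W) → sL=9/20, sR=45/82, mL=-9/40, mR=-81/820
obs B: pose=(-5,1,S) → sL=90/41, sR=18/13, mL=-45/41, mR=432/533
sensor matrix S = [[9/20, 45/82], [90/41, 18/13]]; det S = -127089/218530
solve [mL_A; mL_B] = S·[w00; w01] and [mR_A; mR_B] = S·[w10; w11]:
  w00 = -1/2, w01 = 0, w10 = 1, w11 = -1

-1/2 0 1 -1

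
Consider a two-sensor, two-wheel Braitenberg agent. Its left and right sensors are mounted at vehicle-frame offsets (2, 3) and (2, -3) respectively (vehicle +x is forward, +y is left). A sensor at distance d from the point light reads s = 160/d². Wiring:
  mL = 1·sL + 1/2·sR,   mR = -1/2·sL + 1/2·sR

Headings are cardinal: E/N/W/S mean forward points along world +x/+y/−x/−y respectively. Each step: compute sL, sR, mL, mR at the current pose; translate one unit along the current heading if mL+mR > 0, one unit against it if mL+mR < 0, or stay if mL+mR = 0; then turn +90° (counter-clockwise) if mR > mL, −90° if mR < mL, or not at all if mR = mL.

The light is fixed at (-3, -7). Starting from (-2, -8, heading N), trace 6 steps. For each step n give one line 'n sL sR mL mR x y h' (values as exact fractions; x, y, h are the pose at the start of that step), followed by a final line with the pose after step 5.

0 32 160/17 624/17 -192/17 -2 -8 N
1 80/9 80/9 40/3 0 -2 -7 E
2 160/29 32 624/29 384/29 -1 -7 S
3 10 40 30 15 -1 -8 W
4 32 160/17 624/17 -192/17 -2 -8 N
5 80/9 80/9 40/3 0 -2 -7 E
final -1 -7 S

n=0: pose=(-2,-8,N); sL=32, sR=160/17; mL=624/17, mR=-192/17; mL+mR=432/17 → advance +1; mR−mL=-48 → turn -1·90°
n=1: pose=(-2,-7,E); sL=80/9, sR=80/9; mL=40/3, mR=0; mL+mR=40/3 → advance +1; mR−mL=-40/3 → turn -1·90°
n=2: pose=(-1,-7,S); sL=160/29, sR=32; mL=624/29, mR=384/29; mL+mR=1008/29 → advance +1; mR−mL=-240/29 → turn -1·90°
n=3: pose=(-1,-8,W); sL=10, sR=40; mL=30, mR=15; mL+mR=45 → advance +1; mR−mL=-15 → turn -1·90°
n=4: pose=(-2,-8,N); sL=32, sR=160/17; mL=624/17, mR=-192/17; mL+mR=432/17 → advance +1; mR−mL=-48 → turn -1·90°
n=5: pose=(-2,-7,E); sL=80/9, sR=80/9; mL=40/3, mR=0; mL+mR=40/3 → advance +1; mR−mL=-40/3 → turn -1·90°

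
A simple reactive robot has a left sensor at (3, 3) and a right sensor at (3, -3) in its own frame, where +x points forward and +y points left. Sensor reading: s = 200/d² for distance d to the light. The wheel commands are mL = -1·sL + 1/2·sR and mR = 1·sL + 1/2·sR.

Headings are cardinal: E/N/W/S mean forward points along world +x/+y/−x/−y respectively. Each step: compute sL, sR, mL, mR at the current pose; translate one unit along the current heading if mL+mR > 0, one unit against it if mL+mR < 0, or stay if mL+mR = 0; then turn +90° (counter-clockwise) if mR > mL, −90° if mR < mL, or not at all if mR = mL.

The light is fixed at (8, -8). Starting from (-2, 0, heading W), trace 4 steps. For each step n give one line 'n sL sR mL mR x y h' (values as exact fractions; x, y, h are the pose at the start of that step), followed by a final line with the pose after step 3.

0 100/97 20/29 -1930/2813 3870/2813 -2 0 W
1 200/89 200/221 -35300/19669 53100/19669 -3 0 S
2 50/41 5/2 5/164 405/164 -3 -1 E
3 200/269 200/149 -2900/40081 56700/40081 -2 -1 N
final -2 0 W

n=0: pose=(-2,0,W); sL=100/97, sR=20/29; mL=-1930/2813, mR=3870/2813; mL+mR=20/29 → advance +1; mR−mL=200/97 → turn +1·90°
n=1: pose=(-3,0,S); sL=200/89, sR=200/221; mL=-35300/19669, mR=53100/19669; mL+mR=200/221 → advance +1; mR−mL=400/89 → turn +1·90°
n=2: pose=(-3,-1,E); sL=50/41, sR=5/2; mL=5/164, mR=405/164; mL+mR=5/2 → advance +1; mR−mL=100/41 → turn +1·90°
n=3: pose=(-2,-1,N); sL=200/269, sR=200/149; mL=-2900/40081, mR=56700/40081; mL+mR=200/149 → advance +1; mR−mL=400/269 → turn +1·90°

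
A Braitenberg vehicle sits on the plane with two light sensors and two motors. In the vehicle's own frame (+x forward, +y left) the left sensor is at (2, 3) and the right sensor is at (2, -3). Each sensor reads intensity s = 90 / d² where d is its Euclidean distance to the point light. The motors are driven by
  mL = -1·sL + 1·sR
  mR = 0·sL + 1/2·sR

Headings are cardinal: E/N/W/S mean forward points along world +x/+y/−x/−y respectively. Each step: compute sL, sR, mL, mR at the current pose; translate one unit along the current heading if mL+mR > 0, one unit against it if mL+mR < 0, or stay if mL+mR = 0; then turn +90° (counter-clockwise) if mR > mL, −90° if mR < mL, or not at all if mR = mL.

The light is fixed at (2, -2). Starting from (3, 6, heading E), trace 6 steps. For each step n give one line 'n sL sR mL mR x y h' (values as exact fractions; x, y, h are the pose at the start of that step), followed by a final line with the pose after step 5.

0 9/13 45/17 432/221 45/34 3 6 E
1 90/61 90/37 2160/2257 45/37 4 6 S
2 45/58 45/16 945/464 45/32 4 5 E
3 90/61 18/5 648/305 9/5 5 5 S
4 9 45/41 -324/41 45/82 5 4 W
5 18/13 90/17 864/221 45/17 6 4 S
final 6 3 W

n=0: pose=(3,6,E); sL=9/13, sR=45/17; mL=432/221, mR=45/34; mL+mR=1449/442 → advance +1; mR−mL=-279/442 → turn -1·90°
n=1: pose=(4,6,S); sL=90/61, sR=90/37; mL=2160/2257, mR=45/37; mL+mR=4905/2257 → advance +1; mR−mL=585/2257 → turn +1·90°
n=2: pose=(4,5,E); sL=45/58, sR=45/16; mL=945/464, mR=45/32; mL+mR=3195/928 → advance +1; mR−mL=-585/928 → turn -1·90°
n=3: pose=(5,5,S); sL=90/61, sR=18/5; mL=648/305, mR=9/5; mL+mR=1197/305 → advance +1; mR−mL=-99/305 → turn -1·90°
n=4: pose=(5,4,W); sL=9, sR=45/41; mL=-324/41, mR=45/82; mL+mR=-603/82 → advance -1; mR−mL=693/82 → turn +1·90°
n=5: pose=(6,4,S); sL=18/13, sR=90/17; mL=864/221, mR=45/17; mL+mR=1449/221 → advance +1; mR−mL=-279/221 → turn -1·90°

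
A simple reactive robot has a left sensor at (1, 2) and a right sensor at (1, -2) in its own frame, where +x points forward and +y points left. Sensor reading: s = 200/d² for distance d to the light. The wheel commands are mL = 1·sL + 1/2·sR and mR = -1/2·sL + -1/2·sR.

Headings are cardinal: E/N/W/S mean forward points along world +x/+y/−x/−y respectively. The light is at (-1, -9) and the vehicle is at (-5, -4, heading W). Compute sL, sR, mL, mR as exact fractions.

100/17 100/37 4550/629 -2700/629

left sensor world pos  = (-6, -6); dL² = 34
right sensor world pos = (-6, -2); dR² = 74
sL = 200/34 = 100/17
sR = 200/74 = 100/37
mL = 1·sL + 1/2·sR = 4550/629
mR = -1/2·sL + -1/2·sR = -2700/629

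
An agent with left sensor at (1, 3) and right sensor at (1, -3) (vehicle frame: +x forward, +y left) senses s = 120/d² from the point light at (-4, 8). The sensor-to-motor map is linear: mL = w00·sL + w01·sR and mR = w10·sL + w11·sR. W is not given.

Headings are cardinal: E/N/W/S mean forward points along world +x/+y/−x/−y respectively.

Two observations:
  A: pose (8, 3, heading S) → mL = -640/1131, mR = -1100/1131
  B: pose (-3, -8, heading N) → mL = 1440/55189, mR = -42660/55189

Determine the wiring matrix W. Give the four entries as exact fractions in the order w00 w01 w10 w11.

obs A: pose=(8,3,S) → sL=40/87, sR=40/39, mL=-640/1131, mR=-1100/1131
obs B: pose=(-3,-8,N) → sL=120/229, sR=120/241, mL=1440/55189, mR=-42660/55189
sensor matrix S = [[40/87, 40/39], [120/229, 120/241]]; det S = -6419200/20806253
solve [mL_A; mL_B] = S·[w00; w01] and [mR_A; mR_B] = S·[w10; w11]:
  w00 = 1, w01 = -1, w10 = -1, w11 = -1/2

1 -1 -1 -1/2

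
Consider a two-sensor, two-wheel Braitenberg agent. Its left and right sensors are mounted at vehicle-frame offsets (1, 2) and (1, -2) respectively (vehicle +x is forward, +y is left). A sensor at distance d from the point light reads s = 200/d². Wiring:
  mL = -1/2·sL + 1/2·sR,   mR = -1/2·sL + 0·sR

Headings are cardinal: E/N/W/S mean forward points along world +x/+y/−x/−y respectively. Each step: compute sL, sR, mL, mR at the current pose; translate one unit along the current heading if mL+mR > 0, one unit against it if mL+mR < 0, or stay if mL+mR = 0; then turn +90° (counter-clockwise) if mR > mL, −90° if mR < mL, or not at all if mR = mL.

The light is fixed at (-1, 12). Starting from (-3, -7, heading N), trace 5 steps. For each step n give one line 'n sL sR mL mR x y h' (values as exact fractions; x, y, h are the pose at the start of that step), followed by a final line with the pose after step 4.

n=0: pose=(-3,-7,N); sL=10/17, sR=50/81; mL=20/1377, mR=-5/17; mL+mR=-385/1377 → advance -1; mR−mL=-25/81 → turn -1·90°
n=1: pose=(-3,-8,E); sL=8/13, sR=40/97; mL=-128/1261, mR=-4/13; mL+mR=-516/1261 → advance -1; mR−mL=-20/97 → turn -1·90°
n=2: pose=(-4,-8,S); sL=100/221, sR=100/233; mL=-600/51493, mR=-50/221; mL+mR=-12250/51493 → advance -1; mR−mL=-50/233 → turn -1·90°
n=3: pose=(-4,-7,W); sL=200/457, sR=40/61; mL=3040/27877, mR=-100/457; mL+mR=-3060/27877 → advance -1; mR−mL=-20/61 → turn -1·90°
n=4: pose=(-3,-7,N); sL=10/17, sR=50/81; mL=20/1377, mR=-5/17; mL+mR=-385/1377 → advance -1; mR−mL=-25/81 → turn -1·90°

0 10/17 50/81 20/1377 -5/17 -3 -7 N
1 8/13 40/97 -128/1261 -4/13 -3 -8 E
2 100/221 100/233 -600/51493 -50/221 -4 -8 S
3 200/457 40/61 3040/27877 -100/457 -4 -7 W
4 10/17 50/81 20/1377 -5/17 -3 -7 N
final -3 -8 E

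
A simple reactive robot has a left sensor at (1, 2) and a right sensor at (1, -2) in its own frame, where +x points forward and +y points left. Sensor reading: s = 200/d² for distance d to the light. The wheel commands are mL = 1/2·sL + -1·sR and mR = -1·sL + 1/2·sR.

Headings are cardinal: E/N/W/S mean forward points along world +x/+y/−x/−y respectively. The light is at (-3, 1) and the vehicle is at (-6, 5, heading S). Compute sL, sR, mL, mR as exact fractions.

left sensor world pos  = (-4, 4); dL² = 10
right sensor world pos = (-8, 4); dR² = 34
sL = 200/10 = 20
sR = 200/34 = 100/17
mL = 1/2·sL + -1·sR = 70/17
mR = -1·sL + 1/2·sR = -290/17

20 100/17 70/17 -290/17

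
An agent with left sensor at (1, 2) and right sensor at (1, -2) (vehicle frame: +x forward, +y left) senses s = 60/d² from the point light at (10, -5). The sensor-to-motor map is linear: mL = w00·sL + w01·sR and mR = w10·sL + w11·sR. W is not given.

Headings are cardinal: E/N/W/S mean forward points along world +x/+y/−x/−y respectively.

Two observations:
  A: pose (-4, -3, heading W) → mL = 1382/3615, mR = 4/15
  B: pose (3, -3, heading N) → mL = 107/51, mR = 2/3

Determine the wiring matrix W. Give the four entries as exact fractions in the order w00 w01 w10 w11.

obs A: pose=(-4,-3,W) → sL=4/15, sR=60/241, mL=1382/3615, mR=4/15
obs B: pose=(3,-3,N) → sL=2/3, sR=30/17, mL=107/51, mR=2/3
sensor matrix S = [[4/15, 60/241], [2/3, 30/17]]; det S = 1248/4097
solve [mL_A; mL_B] = S·[w00; w01] and [mR_A; mR_B] = S·[w10; w11]:
  w00 = 1/2, w01 = 1, w10 = 1, w11 = 0

1/2 1 1 0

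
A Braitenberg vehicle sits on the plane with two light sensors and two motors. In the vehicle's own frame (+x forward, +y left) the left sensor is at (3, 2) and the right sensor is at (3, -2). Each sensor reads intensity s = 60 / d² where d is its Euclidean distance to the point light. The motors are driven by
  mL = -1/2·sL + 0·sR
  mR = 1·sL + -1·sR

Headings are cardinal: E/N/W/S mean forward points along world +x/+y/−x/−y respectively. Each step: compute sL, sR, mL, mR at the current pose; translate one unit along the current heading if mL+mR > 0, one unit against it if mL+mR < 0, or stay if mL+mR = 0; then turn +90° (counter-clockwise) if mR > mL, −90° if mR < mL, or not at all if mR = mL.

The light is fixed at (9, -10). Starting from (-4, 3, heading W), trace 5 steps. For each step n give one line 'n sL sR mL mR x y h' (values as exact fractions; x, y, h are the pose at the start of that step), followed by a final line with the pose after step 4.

0 60/377 60/481 -30/377 480/13949 -4 3 W
1 3/10 15/74 -3/20 18/185 -3 3 S
2 60/337 4/15 -30/337 -448/5055 -3 4 E
3 30/257 6/41 -15/257 -312/10537 -4 4 N
4 60/377 60/481 -30/377 480/13949 -4 3 W
final -3 3 S

n=0: pose=(-4,3,W); sL=60/377, sR=60/481; mL=-30/377, mR=480/13949; mL+mR=-630/13949 → advance -1; mR−mL=1590/13949 → turn +1·90°
n=1: pose=(-3,3,S); sL=3/10, sR=15/74; mL=-3/20, mR=18/185; mL+mR=-39/740 → advance -1; mR−mL=183/740 → turn +1·90°
n=2: pose=(-3,4,E); sL=60/337, sR=4/15; mL=-30/337, mR=-448/5055; mL+mR=-898/5055 → advance -1; mR−mL=2/5055 → turn +1·90°
n=3: pose=(-4,4,N); sL=30/257, sR=6/41; mL=-15/257, mR=-312/10537; mL+mR=-927/10537 → advance -1; mR−mL=303/10537 → turn +1·90°
n=4: pose=(-4,3,W); sL=60/377, sR=60/481; mL=-30/377, mR=480/13949; mL+mR=-630/13949 → advance -1; mR−mL=1590/13949 → turn +1·90°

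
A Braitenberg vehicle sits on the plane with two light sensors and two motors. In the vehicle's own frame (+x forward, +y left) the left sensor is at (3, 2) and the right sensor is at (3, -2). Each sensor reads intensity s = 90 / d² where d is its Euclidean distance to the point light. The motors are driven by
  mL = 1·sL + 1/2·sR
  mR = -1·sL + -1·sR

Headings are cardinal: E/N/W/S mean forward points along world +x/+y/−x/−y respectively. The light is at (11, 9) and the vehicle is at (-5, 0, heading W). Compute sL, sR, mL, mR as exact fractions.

45/241 9/41 5859/19762 -4014/9881

left sensor world pos  = (-8, -2); dL² = 482
right sensor world pos = (-8, 2); dR² = 410
sL = 90/482 = 45/241
sR = 90/410 = 9/41
mL = 1·sL + 1/2·sR = 5859/19762
mR = -1·sL + -1·sR = -4014/9881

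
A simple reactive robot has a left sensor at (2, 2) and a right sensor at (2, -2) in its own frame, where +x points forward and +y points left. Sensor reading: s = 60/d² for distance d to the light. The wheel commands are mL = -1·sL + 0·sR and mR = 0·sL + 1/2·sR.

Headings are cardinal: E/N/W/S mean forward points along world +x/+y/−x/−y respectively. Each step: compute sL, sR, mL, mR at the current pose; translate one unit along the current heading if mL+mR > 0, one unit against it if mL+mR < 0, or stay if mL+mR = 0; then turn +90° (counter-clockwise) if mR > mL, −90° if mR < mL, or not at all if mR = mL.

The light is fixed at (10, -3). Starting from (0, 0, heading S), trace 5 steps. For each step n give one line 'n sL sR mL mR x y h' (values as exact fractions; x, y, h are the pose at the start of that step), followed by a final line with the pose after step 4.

0 12/13 12/29 -12/13 6/29 0 0 S
1 3/5 15/17 -3/5 15/34 0 1 E
2 12/41 20/39 -12/41 10/39 -1 1 N
3 6/17 30/97 -6/17 15/97 -1 0 W
4 12/13 12/29 -12/13 6/29 0 0 S
final 0 1 E

n=0: pose=(0,0,S); sL=12/13, sR=12/29; mL=-12/13, mR=6/29; mL+mR=-270/377 → advance -1; mR−mL=426/377 → turn +1·90°
n=1: pose=(0,1,E); sL=3/5, sR=15/17; mL=-3/5, mR=15/34; mL+mR=-27/170 → advance -1; mR−mL=177/170 → turn +1·90°
n=2: pose=(-1,1,N); sL=12/41, sR=20/39; mL=-12/41, mR=10/39; mL+mR=-58/1599 → advance -1; mR−mL=878/1599 → turn +1·90°
n=3: pose=(-1,0,W); sL=6/17, sR=30/97; mL=-6/17, mR=15/97; mL+mR=-327/1649 → advance -1; mR−mL=837/1649 → turn +1·90°
n=4: pose=(0,0,S); sL=12/13, sR=12/29; mL=-12/13, mR=6/29; mL+mR=-270/377 → advance -1; mR−mL=426/377 → turn +1·90°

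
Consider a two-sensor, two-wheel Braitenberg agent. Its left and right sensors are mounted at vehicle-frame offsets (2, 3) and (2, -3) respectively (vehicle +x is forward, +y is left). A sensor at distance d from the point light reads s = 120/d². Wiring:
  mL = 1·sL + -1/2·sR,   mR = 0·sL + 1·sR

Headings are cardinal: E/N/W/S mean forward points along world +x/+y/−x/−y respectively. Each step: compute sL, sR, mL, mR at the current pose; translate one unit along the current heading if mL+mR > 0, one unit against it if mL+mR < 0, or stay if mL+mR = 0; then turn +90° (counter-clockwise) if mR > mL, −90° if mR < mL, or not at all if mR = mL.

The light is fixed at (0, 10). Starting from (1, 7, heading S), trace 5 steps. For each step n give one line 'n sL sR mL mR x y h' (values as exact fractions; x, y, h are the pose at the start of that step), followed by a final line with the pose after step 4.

n=0: pose=(1,7,S); sL=120/41, sR=120/29; mL=1020/1189, mR=120/29; mL+mR=5940/1189 → advance +1; mR−mL=3900/1189 → turn +1·90°
n=1: pose=(1,6,E); sL=12, sR=60/29; mL=318/29, mR=60/29; mL+mR=378/29 → advance +1; mR−mL=-258/29 → turn -1·90°
n=2: pose=(2,6,S); sL=120/61, sR=120/37; mL=780/2257, mR=120/37; mL+mR=8100/2257 → advance +1; mR−mL=6540/2257 → turn +1·90°
n=3: pose=(2,5,E); sL=6, sR=3/2; mL=21/4, mR=3/2; mL+mR=27/4 → advance +1; mR−mL=-15/4 → turn -1·90°
n=4: pose=(3,5,S); sL=24/17, sR=120/49; mL=156/833, mR=120/49; mL+mR=2196/833 → advance +1; mR−mL=1884/833 → turn +1·90°

0 120/41 120/29 1020/1189 120/29 1 7 S
1 12 60/29 318/29 60/29 1 6 E
2 120/61 120/37 780/2257 120/37 2 6 S
3 6 3/2 21/4 3/2 2 5 E
4 24/17 120/49 156/833 120/49 3 5 S
final 3 4 E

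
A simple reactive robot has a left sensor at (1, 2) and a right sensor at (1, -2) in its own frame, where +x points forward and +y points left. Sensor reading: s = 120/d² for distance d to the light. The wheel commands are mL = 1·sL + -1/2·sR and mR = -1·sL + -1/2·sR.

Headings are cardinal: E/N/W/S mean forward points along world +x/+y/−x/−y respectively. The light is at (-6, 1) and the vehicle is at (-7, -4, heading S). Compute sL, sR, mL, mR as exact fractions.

left sensor world pos  = (-5, -5); dL² = 37
right sensor world pos = (-9, -5); dR² = 45
sL = 120/37 = 120/37
sR = 120/45 = 8/3
mL = 1·sL + -1/2·sR = 212/111
mR = -1·sL + -1/2·sR = -508/111

120/37 8/3 212/111 -508/111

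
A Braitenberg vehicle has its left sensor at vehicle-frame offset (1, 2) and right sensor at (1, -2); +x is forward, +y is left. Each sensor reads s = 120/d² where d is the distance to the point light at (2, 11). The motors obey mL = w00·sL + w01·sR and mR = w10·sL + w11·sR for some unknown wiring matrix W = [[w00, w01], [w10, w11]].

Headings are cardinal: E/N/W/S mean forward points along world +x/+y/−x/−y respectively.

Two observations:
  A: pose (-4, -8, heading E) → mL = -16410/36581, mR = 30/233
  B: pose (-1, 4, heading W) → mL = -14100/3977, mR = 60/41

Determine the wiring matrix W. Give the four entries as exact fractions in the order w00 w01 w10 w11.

-1/2 -1 0 1/2

obs A: pose=(-4,-8,E) → sL=60/157, sR=60/233, mL=-16410/36581, mR=30/233
obs B: pose=(-1,4,W) → sL=120/97, sR=120/41, mL=-14100/3977, mR=60/41
sensor matrix S = [[60/157, 60/233], [120/97, 120/41]]; det S = 116380800/145482637
solve [mL_A; mL_B] = S·[w00; w01] and [mR_A; mR_B] = S·[w10; w11]:
  w00 = -1/2, w01 = -1, w10 = 0, w11 = 1/2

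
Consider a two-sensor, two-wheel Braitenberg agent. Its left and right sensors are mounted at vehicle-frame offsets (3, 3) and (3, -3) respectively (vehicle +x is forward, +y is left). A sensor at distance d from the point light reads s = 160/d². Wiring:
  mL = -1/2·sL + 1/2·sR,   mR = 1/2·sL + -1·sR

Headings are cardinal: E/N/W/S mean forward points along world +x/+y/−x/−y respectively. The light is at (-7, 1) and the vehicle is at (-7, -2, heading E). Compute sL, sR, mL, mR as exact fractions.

left sensor world pos  = (-4, 1); dL² = 9
right sensor world pos = (-4, -5); dR² = 45
sL = 160/9 = 160/9
sR = 160/45 = 32/9
mL = -1/2·sL + 1/2·sR = -64/9
mR = 1/2·sL + -1·sR = 16/3

160/9 32/9 -64/9 16/3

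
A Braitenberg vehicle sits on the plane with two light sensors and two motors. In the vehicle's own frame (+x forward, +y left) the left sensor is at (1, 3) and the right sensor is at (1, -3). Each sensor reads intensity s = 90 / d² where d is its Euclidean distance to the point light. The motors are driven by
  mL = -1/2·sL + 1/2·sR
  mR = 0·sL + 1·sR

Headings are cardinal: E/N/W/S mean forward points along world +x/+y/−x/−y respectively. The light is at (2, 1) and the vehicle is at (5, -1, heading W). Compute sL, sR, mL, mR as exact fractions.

left sensor world pos  = (4, -4); dL² = 29
right sensor world pos = (4, 2); dR² = 5
sL = 90/29 = 90/29
sR = 90/5 = 18
mL = -1/2·sL + 1/2·sR = 216/29
mR = 0·sL + 1·sR = 18

90/29 18 216/29 18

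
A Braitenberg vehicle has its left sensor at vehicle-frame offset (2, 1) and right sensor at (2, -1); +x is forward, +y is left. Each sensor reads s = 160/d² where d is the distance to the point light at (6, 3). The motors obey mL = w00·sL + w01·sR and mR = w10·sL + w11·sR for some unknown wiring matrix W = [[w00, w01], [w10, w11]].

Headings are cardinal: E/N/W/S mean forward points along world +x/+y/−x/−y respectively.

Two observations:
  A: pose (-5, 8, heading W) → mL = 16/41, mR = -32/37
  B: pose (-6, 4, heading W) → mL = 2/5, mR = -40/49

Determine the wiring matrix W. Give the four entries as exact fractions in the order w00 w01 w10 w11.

obs A: pose=(-5,8,W) → sL=32/37, sR=32/41, mL=16/41, mR=-32/37
obs B: pose=(-6,4,W) → sL=40/49, sR=4/5, mL=2/5, mR=-40/49
sensor matrix S = [[32/37, 32/41], [40/49, 4/5]]; det S = 20352/371665
solve [mL_A; mL_B] = S·[w00; w01] and [mR_A; mR_B] = S·[w10; w11]:
  w00 = 0, w01 = 1/2, w10 = -1, w11 = 0

0 1/2 -1 0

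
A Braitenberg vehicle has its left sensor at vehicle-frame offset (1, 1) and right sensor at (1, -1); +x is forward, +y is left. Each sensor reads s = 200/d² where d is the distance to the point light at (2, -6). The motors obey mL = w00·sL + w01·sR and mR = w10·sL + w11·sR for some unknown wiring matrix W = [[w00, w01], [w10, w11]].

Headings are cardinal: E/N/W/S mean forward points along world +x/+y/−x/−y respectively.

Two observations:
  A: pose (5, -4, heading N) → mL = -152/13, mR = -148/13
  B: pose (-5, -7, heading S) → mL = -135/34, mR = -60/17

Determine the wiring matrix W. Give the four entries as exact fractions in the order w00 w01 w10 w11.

-1/2 -1/2 -1 1/2

obs A: pose=(5,-4,N) → sL=200/13, sR=8, mL=-152/13, mR=-148/13
obs B: pose=(-5,-7,S) → sL=5, sR=50/17, mL=-135/34, mR=-60/17
sensor matrix S = [[200/13, 8], [5, 50/17]]; det S = 1160/221
solve [mL_A; mL_B] = S·[w00; w01] and [mR_A; mR_B] = S·[w10; w11]:
  w00 = -1/2, w01 = -1/2, w10 = -1, w11 = 1/2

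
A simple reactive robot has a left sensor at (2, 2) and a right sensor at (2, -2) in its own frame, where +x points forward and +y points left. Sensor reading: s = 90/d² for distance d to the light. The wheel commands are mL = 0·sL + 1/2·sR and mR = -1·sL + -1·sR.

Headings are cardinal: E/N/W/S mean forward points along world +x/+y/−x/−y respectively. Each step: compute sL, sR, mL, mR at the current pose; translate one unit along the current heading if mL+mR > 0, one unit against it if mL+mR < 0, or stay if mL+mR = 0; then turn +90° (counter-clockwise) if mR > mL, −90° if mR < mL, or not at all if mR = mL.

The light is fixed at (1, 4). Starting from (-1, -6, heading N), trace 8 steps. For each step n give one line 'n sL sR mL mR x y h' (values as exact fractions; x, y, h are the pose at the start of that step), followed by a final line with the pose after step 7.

n=0: pose=(-1,-6,N); sL=9/8, sR=45/32; mL=45/64, mR=-81/32; mL+mR=-117/64 → advance -1; mR−mL=-207/64 → turn -1·90°
n=1: pose=(-1,-7,E); sL=10/9, sR=90/169; mL=45/169, mR=-2500/1521; mL+mR=-2095/1521 → advance -1; mR−mL=-2905/1521 → turn -1·90°
n=2: pose=(-2,-7,S); sL=9/17, sR=45/97; mL=45/194, mR=-1638/1649; mL+mR=-2511/3298 → advance -1; mR−mL=-4041/3298 → turn -1·90°
n=3: pose=(-2,-6,W); sL=90/169, sR=90/89; mL=45/89, mR=-23220/15041; mL+mR=-15615/15041 → advance -1; mR−mL=-30825/15041 → turn -1·90°
n=4: pose=(-1,-6,N); sL=9/8, sR=45/32; mL=45/64, mR=-81/32; mL+mR=-117/64 → advance -1; mR−mL=-207/64 → turn -1·90°
n=5: pose=(-1,-7,E); sL=10/9, sR=90/169; mL=45/169, mR=-2500/1521; mL+mR=-2095/1521 → advance -1; mR−mL=-2905/1521 → turn -1·90°
n=6: pose=(-2,-7,S); sL=9/17, sR=45/97; mL=45/194, mR=-1638/1649; mL+mR=-2511/3298 → advance -1; mR−mL=-4041/3298 → turn -1·90°
n=7: pose=(-2,-6,W); sL=90/169, sR=90/89; mL=45/89, mR=-23220/15041; mL+mR=-15615/15041 → advance -1; mR−mL=-30825/15041 → turn -1·90°

0 9/8 45/32 45/64 -81/32 -1 -6 N
1 10/9 90/169 45/169 -2500/1521 -1 -7 E
2 9/17 45/97 45/194 -1638/1649 -2 -7 S
3 90/169 90/89 45/89 -23220/15041 -2 -6 W
4 9/8 45/32 45/64 -81/32 -1 -6 N
5 10/9 90/169 45/169 -2500/1521 -1 -7 E
6 9/17 45/97 45/194 -1638/1649 -2 -7 S
7 90/169 90/89 45/89 -23220/15041 -2 -6 W
final -1 -6 N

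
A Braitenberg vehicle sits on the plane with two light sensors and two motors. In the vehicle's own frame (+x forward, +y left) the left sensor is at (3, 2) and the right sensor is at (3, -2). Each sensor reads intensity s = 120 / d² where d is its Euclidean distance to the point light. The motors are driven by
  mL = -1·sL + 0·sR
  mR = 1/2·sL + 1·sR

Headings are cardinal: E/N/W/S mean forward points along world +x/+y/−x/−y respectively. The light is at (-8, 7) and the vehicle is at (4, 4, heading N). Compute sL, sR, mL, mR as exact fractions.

left sensor world pos  = (2, 7); dL² = 100
right sensor world pos = (6, 7); dR² = 196
sL = 120/100 = 6/5
sR = 120/196 = 30/49
mL = -1·sL + 0·sR = -6/5
mR = 1/2·sL + 1·sR = 297/245

6/5 30/49 -6/5 297/245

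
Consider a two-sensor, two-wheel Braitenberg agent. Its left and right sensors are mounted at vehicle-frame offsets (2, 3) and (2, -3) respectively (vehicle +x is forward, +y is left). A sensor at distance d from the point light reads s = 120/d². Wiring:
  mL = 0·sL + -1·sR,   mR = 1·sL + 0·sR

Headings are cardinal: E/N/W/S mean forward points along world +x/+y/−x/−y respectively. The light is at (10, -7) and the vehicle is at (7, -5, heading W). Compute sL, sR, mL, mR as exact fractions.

left sensor world pos  = (5, -8); dL² = 26
right sensor world pos = (5, -2); dR² = 50
sL = 120/26 = 60/13
sR = 120/50 = 12/5
mL = 0·sL + -1·sR = -12/5
mR = 1·sL + 0·sR = 60/13

60/13 12/5 -12/5 60/13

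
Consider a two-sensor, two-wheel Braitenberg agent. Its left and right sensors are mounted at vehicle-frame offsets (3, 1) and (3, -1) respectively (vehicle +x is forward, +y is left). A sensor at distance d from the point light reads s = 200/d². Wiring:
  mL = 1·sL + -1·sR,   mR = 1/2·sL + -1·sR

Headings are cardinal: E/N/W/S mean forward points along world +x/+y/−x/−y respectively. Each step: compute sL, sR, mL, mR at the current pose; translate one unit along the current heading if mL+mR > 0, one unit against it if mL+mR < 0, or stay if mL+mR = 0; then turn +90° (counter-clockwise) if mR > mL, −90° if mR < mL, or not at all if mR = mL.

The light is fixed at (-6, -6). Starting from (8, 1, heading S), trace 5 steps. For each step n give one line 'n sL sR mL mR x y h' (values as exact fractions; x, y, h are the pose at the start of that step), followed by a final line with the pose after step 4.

n=0: pose=(8,1,S); sL=200/241, sR=40/37; mL=-2240/8917, mR=-5940/8917; mL+mR=-8180/8917 → advance -1; mR−mL=-100/241 → turn -1·90°
n=1: pose=(8,2,W); sL=20/17, sR=100/101; mL=320/1717, mR=-690/1717; mL+mR=-370/1717 → advance -1; mR−mL=-10/17 → turn -1·90°
n=2: pose=(9,2,N); sL=200/317, sR=200/377; mL=12000/119509, mR=-25700/119509; mL+mR=-13700/119509 → advance -1; mR−mL=-100/317 → turn -1·90°
n=3: pose=(9,1,E); sL=50/97, sR=5/9; mL=-35/873, mR=-260/873; mL+mR=-295/873 → advance -1; mR−mL=-25/97 → turn -1·90°
n=4: pose=(8,1,S); sL=200/241, sR=40/37; mL=-2240/8917, mR=-5940/8917; mL+mR=-8180/8917 → advance -1; mR−mL=-100/241 → turn -1·90°

0 200/241 40/37 -2240/8917 -5940/8917 8 1 S
1 20/17 100/101 320/1717 -690/1717 8 2 W
2 200/317 200/377 12000/119509 -25700/119509 9 2 N
3 50/97 5/9 -35/873 -260/873 9 1 E
4 200/241 40/37 -2240/8917 -5940/8917 8 1 S
final 8 2 W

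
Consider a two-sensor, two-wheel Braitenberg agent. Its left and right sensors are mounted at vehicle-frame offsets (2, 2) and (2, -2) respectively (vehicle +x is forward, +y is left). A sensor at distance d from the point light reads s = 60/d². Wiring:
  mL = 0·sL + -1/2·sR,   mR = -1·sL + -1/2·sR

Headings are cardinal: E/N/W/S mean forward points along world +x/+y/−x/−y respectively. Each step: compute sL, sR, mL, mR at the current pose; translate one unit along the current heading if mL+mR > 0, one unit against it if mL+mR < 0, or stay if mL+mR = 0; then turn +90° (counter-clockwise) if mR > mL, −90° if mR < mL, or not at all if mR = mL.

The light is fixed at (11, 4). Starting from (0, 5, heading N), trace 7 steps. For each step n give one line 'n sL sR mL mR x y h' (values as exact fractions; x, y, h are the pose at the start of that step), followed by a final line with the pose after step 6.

n=0: pose=(0,5,N); sL=30/89, sR=2/3; mL=-1/3, mR=-179/267; mL+mR=-268/267 → advance -1; mR−mL=-30/89 → turn -1·90°
n=1: pose=(0,4,E); sL=12/17, sR=12/17; mL=-6/17, mR=-18/17; mL+mR=-24/17 → advance -1; mR−mL=-12/17 → turn -1·90°
n=2: pose=(-1,4,S); sL=15/26, sR=3/10; mL=-3/20, mR=-189/260; mL+mR=-57/65 → advance -1; mR−mL=-15/26 → turn -1·90°
n=3: pose=(-1,5,W); sL=60/197, sR=12/41; mL=-6/41, mR=-3642/8077; mL+mR=-4824/8077 → advance -1; mR−mL=-60/197 → turn -1·90°
n=4: pose=(0,5,N); sL=30/89, sR=2/3; mL=-1/3, mR=-179/267; mL+mR=-268/267 → advance -1; mR−mL=-30/89 → turn -1·90°
n=5: pose=(0,4,E); sL=12/17, sR=12/17; mL=-6/17, mR=-18/17; mL+mR=-24/17 → advance -1; mR−mL=-12/17 → turn -1·90°
n=6: pose=(-1,4,S); sL=15/26, sR=3/10; mL=-3/20, mR=-189/260; mL+mR=-57/65 → advance -1; mR−mL=-15/26 → turn -1·90°

0 30/89 2/3 -1/3 -179/267 0 5 N
1 12/17 12/17 -6/17 -18/17 0 4 E
2 15/26 3/10 -3/20 -189/260 -1 4 S
3 60/197 12/41 -6/41 -3642/8077 -1 5 W
4 30/89 2/3 -1/3 -179/267 0 5 N
5 12/17 12/17 -6/17 -18/17 0 4 E
6 15/26 3/10 -3/20 -189/260 -1 4 S
final -1 5 W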